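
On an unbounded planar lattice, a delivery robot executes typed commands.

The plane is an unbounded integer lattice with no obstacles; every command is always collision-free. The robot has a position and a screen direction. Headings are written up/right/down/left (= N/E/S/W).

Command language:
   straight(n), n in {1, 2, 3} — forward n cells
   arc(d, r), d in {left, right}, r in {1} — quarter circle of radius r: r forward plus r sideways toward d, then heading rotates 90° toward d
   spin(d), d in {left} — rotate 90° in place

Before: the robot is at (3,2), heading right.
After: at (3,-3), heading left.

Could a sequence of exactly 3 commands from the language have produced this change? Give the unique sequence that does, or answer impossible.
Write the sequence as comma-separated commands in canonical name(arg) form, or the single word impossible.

arc(right, 1), straight(3), arc(right, 1)

key: position moved to (3,-3) AND the heading swung to W — translation plus rotation needed
begin: at (3,2), heading right
t=1 arc(right, 1) ⇒ at (4,1), heading down
t=2 straight(3) ⇒ at (4,-2), heading down
t=3 arc(right, 1) ⇒ at (3,-3), heading left
no rival 3-sequence matches.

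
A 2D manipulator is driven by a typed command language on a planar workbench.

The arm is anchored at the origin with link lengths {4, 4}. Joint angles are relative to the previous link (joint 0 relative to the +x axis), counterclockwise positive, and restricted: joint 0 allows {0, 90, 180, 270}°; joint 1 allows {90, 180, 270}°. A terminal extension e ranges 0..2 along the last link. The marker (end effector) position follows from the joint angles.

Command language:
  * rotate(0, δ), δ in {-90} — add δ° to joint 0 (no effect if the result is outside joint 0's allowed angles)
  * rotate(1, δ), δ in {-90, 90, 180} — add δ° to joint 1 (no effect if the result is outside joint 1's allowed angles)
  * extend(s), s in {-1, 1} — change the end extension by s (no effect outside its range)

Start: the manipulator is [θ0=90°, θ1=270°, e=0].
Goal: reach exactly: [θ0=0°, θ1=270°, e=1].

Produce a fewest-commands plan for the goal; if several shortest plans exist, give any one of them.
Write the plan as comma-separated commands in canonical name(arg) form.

t0: [θ0=90°, θ1=270°, e=0]
t=1 rotate(0, -90) ⇒ [θ0=0°, θ1=270°, e=0]
t=2 extend(1) ⇒ [θ0=0°, θ1=270°, e=1]
minimal: 2 command(s), checked below 2.

rotate(0, -90), extend(1)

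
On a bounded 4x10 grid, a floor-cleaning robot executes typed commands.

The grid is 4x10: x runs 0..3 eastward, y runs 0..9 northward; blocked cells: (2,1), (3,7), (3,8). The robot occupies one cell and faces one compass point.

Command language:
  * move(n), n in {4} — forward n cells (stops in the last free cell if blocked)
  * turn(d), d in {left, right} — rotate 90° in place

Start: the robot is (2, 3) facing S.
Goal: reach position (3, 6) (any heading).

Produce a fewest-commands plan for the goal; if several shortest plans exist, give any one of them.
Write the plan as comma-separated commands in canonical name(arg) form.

turn(left), move(4), turn(left), move(4)

begin: (2, 3) facing S
1. turn(left) → (2, 3) facing E
2. move(4) → (3, 3) facing E
3. turn(left) → (3, 3) facing N
4. move(4) → (3, 6) facing N
minimal: 4 command(s), checked below 4.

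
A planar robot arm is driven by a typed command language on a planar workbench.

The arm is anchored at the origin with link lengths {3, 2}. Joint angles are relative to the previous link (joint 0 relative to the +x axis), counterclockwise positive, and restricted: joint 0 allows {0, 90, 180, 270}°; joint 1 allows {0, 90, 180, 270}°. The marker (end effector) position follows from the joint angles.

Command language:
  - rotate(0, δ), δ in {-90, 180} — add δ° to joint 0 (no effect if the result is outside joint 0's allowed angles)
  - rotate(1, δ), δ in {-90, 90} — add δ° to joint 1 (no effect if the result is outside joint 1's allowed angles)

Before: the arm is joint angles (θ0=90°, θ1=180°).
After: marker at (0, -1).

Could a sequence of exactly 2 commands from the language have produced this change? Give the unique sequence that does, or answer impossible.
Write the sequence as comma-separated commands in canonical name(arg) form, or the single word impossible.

rotate(0, -90), rotate(0, -90)

start: joint angles (θ0=90°, θ1=180°)
t=1 rotate(0, -90) ⇒ joint angles (θ0=0°, θ1=180°)
t=2 rotate(0, -90) ⇒ joint angles (θ0=270°, θ1=180°)
all 16 alternatives checked — unique.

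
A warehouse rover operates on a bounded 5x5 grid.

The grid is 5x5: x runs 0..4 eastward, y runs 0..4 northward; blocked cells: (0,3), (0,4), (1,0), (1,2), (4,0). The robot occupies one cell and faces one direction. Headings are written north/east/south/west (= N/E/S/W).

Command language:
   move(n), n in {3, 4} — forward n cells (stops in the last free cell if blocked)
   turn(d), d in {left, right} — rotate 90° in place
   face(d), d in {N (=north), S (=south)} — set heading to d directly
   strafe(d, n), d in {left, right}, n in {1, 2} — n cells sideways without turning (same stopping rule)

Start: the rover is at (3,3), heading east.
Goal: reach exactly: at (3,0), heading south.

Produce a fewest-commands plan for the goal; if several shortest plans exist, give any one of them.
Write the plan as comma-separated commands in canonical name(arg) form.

from: at (3,3), heading east
t=1 turn(right) ⇒ at (3,3), heading south
t=2 move(3) ⇒ at (3,0), heading south
no 1-step plan works, so 2 is optimal.

turn(right), move(3)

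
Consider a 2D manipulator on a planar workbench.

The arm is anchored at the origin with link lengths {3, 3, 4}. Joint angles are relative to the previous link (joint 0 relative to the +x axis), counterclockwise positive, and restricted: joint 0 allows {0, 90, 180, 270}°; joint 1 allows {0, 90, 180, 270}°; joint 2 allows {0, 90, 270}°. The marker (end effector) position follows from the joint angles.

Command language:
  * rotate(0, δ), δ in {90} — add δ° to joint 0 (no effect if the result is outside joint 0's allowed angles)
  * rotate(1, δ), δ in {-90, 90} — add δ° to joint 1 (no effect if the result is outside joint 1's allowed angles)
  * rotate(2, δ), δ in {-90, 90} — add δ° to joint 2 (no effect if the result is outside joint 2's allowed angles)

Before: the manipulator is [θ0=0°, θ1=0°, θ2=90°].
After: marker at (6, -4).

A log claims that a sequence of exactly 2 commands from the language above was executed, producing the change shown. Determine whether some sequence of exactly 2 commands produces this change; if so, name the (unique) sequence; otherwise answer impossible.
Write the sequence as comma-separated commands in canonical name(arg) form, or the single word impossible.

start: [θ0=0°, θ1=0°, θ2=90°]
t=1 rotate(2, -90) ⇒ [θ0=0°, θ1=0°, θ2=0°]
t=2 rotate(2, -90) ⇒ [θ0=0°, θ1=0°, θ2=270°]
all 25 alternatives checked — unique.

rotate(2, -90), rotate(2, -90)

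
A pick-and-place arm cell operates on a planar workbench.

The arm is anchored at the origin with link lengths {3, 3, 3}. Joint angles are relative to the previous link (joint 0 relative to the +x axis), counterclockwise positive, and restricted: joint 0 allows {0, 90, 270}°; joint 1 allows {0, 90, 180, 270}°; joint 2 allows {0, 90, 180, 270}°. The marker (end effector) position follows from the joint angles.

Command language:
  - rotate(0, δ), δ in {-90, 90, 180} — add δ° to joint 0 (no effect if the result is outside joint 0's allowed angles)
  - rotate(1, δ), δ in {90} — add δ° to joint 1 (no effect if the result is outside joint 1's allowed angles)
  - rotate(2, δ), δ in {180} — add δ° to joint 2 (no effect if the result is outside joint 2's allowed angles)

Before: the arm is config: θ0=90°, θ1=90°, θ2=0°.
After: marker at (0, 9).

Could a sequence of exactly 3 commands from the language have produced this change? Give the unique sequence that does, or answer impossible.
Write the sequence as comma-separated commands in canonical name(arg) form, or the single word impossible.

rotate(1, 90), rotate(1, 90), rotate(1, 90)

begin: config: θ0=90°, θ1=90°, θ2=0°
[1] after rotate(1, 90): config: θ0=90°, θ1=180°, θ2=0°
[2] after rotate(1, 90): config: θ0=90°, θ1=270°, θ2=0°
[3] after rotate(1, 90): config: θ0=90°, θ1=0°, θ2=0°
uniquely the one of 125 3-step routes that fits.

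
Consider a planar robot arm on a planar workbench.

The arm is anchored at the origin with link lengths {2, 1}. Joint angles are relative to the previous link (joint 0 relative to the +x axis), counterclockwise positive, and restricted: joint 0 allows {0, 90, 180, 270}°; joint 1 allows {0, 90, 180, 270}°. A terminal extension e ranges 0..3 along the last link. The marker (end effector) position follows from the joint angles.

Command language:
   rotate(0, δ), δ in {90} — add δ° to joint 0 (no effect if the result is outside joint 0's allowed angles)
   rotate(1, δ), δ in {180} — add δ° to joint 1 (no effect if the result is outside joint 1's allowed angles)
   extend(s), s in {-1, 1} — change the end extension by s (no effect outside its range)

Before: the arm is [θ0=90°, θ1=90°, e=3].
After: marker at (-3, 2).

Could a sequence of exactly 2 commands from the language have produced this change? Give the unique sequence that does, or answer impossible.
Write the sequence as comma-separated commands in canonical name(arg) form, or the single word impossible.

extend(1), extend(-1)

key: order matters: swapping extend(1) and extend(-1) lands elsewhere
from: [θ0=90°, θ1=90°, e=3]
[1] after extend(1): [θ0=90°, θ1=90°, e=3]
[2] after extend(-1): [θ0=90°, θ1=90°, e=2]
all 16 alternatives checked — unique.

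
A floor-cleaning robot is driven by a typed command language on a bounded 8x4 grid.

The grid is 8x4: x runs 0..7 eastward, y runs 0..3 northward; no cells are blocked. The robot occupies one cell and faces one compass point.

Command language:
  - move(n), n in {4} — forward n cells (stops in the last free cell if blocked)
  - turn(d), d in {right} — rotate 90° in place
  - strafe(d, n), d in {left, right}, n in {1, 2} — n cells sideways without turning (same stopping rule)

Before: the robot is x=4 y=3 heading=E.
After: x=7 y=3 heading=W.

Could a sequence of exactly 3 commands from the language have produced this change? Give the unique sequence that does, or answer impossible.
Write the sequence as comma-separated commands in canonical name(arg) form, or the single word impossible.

move(4), turn(right), turn(right)

key: position moved to (7,3) AND the heading swung to W — translation plus rotation needed
from: x=4 y=3 heading=E
[1] after move(4): x=7 y=3 heading=E
[2] after turn(right): x=7 y=3 heading=S
[3] after turn(right): x=7 y=3 heading=W
no rival 3-sequence matches.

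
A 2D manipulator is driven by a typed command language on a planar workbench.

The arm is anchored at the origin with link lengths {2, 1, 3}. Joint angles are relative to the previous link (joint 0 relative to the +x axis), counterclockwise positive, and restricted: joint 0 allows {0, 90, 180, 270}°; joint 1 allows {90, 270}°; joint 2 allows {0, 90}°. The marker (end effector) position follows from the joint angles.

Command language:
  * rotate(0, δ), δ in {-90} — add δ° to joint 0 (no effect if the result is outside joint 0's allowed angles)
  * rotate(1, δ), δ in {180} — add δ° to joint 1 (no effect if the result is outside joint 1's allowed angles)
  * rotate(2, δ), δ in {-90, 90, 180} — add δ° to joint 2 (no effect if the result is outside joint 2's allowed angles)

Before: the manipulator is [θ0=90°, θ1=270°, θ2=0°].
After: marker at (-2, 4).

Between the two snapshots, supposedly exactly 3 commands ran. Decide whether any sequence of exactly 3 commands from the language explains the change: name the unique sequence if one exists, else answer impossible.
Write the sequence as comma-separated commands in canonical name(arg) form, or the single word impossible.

initial: [θ0=90°, θ1=270°, θ2=0°]
t=1 rotate(0, -90) ⇒ [θ0=0°, θ1=270°, θ2=0°]
t=2 rotate(0, -90) ⇒ [θ0=270°, θ1=270°, θ2=0°]
t=3 rotate(0, -90) ⇒ [θ0=180°, θ1=270°, θ2=0°]
no rival 3-sequence matches.

rotate(0, -90), rotate(0, -90), rotate(0, -90)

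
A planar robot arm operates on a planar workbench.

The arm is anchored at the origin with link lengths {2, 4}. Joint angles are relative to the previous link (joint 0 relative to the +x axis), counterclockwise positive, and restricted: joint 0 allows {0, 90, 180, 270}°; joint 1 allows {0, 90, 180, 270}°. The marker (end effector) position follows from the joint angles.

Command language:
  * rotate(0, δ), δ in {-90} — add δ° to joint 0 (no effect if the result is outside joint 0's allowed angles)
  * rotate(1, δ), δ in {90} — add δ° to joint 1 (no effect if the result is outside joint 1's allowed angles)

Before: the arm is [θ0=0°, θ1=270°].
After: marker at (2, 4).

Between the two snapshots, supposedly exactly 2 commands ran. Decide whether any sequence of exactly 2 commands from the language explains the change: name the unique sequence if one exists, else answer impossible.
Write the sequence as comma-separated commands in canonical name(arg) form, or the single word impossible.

rotate(1, 90), rotate(1, 90)

begin: [θ0=0°, θ1=270°]
1. rotate(1, 90) → [θ0=0°, θ1=0°]
2. rotate(1, 90) → [θ0=0°, θ1=90°]
no rival 2-sequence matches.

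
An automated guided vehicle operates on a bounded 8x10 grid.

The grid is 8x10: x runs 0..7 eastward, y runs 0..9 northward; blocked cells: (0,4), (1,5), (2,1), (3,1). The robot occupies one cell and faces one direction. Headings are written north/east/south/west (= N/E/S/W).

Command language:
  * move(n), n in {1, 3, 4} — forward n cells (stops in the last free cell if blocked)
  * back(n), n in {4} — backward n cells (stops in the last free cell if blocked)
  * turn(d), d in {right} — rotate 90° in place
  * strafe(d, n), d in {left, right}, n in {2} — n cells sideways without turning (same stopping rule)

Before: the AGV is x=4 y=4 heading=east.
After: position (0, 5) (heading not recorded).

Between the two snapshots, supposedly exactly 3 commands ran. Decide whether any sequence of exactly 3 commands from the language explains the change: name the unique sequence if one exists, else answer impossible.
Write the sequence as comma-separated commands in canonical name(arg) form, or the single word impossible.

key: running strafe(right, 2) before strafe(left, 2) would end elsewhere — order is forced
start: x=4 y=4 heading=east
step 1 (strafe(left, 2)): x=4 y=6 heading=east
step 2 (back(4)): x=0 y=6 heading=east
step 3 (strafe(right, 2)): x=0 y=5 heading=east
uniquely the one of 343 3-step routes that fits.

strafe(left, 2), back(4), strafe(right, 2)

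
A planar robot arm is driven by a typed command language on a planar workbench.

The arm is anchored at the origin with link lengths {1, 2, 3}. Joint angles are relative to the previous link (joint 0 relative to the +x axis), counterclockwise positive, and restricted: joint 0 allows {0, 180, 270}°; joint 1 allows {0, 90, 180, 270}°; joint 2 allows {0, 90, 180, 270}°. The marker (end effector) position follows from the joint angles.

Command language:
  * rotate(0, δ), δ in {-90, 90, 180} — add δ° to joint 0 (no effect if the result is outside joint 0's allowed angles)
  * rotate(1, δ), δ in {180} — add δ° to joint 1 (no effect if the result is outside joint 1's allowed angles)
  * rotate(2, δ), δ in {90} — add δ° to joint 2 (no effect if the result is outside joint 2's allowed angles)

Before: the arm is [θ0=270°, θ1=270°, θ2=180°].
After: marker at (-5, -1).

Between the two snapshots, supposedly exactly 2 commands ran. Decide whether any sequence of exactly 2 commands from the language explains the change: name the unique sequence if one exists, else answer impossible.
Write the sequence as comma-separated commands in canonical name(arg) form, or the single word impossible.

rotate(2, 90), rotate(2, 90)

t0: [θ0=270°, θ1=270°, θ2=180°]
1. rotate(2, 90) → [θ0=270°, θ1=270°, θ2=270°]
2. rotate(2, 90) → [θ0=270°, θ1=270°, θ2=0°]
uniquely the one of 25 2-step routes that fits.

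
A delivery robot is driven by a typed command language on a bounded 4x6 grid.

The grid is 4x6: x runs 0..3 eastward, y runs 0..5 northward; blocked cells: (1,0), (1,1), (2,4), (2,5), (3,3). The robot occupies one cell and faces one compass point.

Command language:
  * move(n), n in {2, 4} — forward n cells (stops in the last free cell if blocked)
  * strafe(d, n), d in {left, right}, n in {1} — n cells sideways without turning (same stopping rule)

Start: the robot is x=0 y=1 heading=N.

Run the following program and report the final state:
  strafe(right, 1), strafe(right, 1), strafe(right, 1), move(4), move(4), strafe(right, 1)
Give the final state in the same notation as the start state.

begin: x=0 y=1 heading=N
t=1 strafe(right, 1) ⇒ x=0 y=1 heading=N
t=2 strafe(right, 1) ⇒ x=0 y=1 heading=N
t=3 strafe(right, 1) ⇒ x=0 y=1 heading=N
t=4 move(4) ⇒ x=0 y=5 heading=N
t=5 move(4) ⇒ x=0 y=5 heading=N
t=6 strafe(right, 1) ⇒ x=1 y=5 heading=N

x=1 y=5 heading=N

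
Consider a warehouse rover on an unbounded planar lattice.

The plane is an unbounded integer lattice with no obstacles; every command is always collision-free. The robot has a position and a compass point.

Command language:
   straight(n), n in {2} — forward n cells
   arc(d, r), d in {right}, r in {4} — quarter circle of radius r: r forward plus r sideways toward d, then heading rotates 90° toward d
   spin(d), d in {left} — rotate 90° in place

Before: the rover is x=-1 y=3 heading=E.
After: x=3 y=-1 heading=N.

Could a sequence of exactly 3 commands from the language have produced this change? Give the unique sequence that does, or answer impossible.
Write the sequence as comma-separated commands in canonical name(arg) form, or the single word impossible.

arc(right, 4), spin(left), spin(left)

key: order matters: swapping arc(right, 4) and spin(left) lands elsewhere
t0: x=-1 y=3 heading=E
step 1 (arc(right, 4)): x=3 y=-1 heading=S
step 2 (spin(left)): x=3 y=-1 heading=E
step 3 (spin(left)): x=3 y=-1 heading=N
no other 3-command option fits: unique.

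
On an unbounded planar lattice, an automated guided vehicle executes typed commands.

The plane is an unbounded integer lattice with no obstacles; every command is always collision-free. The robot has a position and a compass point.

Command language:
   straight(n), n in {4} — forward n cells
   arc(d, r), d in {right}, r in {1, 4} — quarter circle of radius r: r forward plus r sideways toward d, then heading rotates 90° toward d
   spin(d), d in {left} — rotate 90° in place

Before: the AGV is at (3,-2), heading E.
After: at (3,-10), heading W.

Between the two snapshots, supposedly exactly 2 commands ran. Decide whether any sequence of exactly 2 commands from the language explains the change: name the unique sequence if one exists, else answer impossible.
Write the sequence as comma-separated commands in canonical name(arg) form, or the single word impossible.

key: cell and facing (now W) both changed — the 2 commands mix motion and turning
begin: at (3,-2), heading E
[1] after arc(right, 4): at (7,-6), heading S
[2] after arc(right, 4): at (3,-10), heading W
uniquely the one of 16 2-step routes that fits.

arc(right, 4), arc(right, 4)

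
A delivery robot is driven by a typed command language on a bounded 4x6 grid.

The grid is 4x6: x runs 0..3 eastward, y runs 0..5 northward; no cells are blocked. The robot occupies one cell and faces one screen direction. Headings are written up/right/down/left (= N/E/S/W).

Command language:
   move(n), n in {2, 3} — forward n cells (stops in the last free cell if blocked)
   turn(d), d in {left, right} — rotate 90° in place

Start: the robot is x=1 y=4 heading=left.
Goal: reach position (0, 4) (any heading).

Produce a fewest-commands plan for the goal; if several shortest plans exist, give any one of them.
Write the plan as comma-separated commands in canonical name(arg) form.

start: x=1 y=4 heading=left
step 1 (move(3)): x=0 y=4 heading=left
shorter routes all fall short; 1 is best.

move(3)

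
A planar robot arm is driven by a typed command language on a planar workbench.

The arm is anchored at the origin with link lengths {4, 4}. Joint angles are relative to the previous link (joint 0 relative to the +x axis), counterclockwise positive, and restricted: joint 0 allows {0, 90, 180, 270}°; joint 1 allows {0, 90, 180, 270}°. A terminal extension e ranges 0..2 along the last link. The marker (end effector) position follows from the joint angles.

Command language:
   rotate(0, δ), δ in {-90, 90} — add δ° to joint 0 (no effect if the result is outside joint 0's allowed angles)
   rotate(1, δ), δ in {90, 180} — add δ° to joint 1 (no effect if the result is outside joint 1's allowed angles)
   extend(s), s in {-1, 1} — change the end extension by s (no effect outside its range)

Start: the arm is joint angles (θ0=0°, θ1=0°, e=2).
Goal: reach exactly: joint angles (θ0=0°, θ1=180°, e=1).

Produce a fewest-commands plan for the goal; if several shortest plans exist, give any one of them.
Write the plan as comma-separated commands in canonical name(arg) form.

rotate(1, 180), extend(-1)

initial: joint angles (θ0=0°, θ1=0°, e=2)
[1] after rotate(1, 180): joint angles (θ0=0°, θ1=180°, e=2)
[2] after extend(-1): joint angles (θ0=0°, θ1=180°, e=1)
nothing shorter than 2 reaches the goal.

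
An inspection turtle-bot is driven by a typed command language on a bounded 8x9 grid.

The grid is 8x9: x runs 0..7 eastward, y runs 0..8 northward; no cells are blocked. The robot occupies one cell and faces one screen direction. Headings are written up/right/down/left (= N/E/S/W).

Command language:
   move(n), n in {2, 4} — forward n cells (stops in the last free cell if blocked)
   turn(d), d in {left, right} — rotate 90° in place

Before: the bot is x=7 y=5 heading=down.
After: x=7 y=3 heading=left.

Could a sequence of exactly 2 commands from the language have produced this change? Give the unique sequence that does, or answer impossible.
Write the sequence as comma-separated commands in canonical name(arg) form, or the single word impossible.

move(2), turn(right)

key: position moved to (7,3) AND the heading swung to W — translation plus rotation needed
begin: x=7 y=5 heading=down
1. move(2) → x=7 y=3 heading=down
2. turn(right) → x=7 y=3 heading=left
no other 2-command option fits: unique.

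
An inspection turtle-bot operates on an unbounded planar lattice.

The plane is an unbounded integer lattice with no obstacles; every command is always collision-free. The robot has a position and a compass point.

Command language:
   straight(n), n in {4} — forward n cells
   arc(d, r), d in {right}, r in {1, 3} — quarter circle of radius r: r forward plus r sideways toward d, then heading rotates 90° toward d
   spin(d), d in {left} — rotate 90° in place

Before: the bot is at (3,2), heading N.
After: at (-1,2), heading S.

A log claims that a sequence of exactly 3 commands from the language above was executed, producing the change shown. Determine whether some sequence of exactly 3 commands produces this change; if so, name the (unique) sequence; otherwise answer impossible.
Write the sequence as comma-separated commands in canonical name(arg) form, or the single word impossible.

key: position moved to (-1,2) AND the heading swung to S — translation plus rotation needed
initial: at (3,2), heading N
step 1 (spin(left)): at (3,2), heading W
step 2 (straight(4)): at (-1,2), heading W
step 3 (spin(left)): at (-1,2), heading S
no rival 3-sequence matches.

spin(left), straight(4), spin(left)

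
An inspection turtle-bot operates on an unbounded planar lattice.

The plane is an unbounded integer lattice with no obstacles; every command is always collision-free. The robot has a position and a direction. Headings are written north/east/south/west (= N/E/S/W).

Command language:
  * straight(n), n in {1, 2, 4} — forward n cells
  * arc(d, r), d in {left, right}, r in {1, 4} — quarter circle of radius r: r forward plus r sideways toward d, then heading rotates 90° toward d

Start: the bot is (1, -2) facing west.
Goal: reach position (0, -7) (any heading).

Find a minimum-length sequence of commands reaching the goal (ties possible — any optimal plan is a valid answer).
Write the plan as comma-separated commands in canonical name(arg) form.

arc(left, 1), straight(4)

begin: (1, -2) facing west
step 1 (arc(left, 1)): (0, -3) facing south
step 2 (straight(4)): (0, -7) facing south
minimal: 2 command(s), checked below 2.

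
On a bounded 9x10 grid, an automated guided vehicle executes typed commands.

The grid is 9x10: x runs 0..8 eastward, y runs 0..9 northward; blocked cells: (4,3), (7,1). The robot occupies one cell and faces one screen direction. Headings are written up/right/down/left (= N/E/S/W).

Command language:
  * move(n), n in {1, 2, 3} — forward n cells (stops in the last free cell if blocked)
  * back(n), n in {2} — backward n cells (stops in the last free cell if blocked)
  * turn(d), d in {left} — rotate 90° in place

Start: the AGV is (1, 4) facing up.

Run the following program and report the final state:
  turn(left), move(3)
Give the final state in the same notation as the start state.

initial: (1, 4) facing up
1. turn(left) → (1, 4) facing left
2. move(3) → (0, 4) facing left

(0, 4) facing left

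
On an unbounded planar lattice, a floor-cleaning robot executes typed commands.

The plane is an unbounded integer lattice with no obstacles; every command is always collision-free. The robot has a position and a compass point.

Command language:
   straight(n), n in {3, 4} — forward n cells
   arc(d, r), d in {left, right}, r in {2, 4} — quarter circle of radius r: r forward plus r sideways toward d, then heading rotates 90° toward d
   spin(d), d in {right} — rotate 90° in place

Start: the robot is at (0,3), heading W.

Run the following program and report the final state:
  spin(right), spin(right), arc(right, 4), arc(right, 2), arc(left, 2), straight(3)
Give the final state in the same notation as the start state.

start: at (0,3), heading W
1. spin(right) → at (0,3), heading N
2. spin(right) → at (0,3), heading E
3. arc(right, 4) → at (4,-1), heading S
4. arc(right, 2) → at (2,-3), heading W
5. arc(left, 2) → at (0,-5), heading S
6. straight(3) → at (0,-8), heading S

at (0,-8), heading S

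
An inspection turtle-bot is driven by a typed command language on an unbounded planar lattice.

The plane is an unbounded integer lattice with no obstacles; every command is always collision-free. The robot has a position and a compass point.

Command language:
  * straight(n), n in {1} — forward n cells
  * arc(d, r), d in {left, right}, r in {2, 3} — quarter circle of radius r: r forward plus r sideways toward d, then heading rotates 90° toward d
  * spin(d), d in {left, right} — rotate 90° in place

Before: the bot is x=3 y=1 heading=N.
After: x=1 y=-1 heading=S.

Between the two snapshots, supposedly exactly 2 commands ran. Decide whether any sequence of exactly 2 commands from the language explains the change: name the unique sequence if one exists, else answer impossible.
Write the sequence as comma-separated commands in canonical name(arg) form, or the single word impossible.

key: cell and facing (now S) both changed — the 2 commands mix motion and turning
initial: x=3 y=1 heading=N
t=1 spin(left) ⇒ x=3 y=1 heading=W
t=2 arc(left, 2) ⇒ x=1 y=-1 heading=S
no other 2-command option fits: unique.

spin(left), arc(left, 2)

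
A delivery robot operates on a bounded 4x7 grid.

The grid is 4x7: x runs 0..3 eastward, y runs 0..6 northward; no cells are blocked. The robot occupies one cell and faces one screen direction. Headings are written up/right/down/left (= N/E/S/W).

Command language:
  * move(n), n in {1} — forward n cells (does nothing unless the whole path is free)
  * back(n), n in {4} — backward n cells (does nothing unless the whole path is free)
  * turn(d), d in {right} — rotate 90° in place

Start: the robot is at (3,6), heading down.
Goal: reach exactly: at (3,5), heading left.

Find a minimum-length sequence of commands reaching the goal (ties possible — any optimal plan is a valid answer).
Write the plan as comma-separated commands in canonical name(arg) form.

start: at (3,6), heading down
[1] after move(1): at (3,5), heading down
[2] after turn(right): at (3,5), heading left
nothing shorter than 2 reaches the goal.

move(1), turn(right)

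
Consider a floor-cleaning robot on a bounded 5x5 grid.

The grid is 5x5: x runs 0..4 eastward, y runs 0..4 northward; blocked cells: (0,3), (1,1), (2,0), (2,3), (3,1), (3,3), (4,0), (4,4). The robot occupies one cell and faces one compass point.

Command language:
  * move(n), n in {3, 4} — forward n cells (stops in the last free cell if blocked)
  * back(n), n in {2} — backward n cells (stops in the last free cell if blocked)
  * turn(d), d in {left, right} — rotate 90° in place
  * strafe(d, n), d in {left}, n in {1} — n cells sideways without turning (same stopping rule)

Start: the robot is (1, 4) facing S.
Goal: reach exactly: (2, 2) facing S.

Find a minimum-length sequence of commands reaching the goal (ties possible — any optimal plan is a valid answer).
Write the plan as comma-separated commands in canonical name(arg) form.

move(4), strafe(left, 1)

from: (1, 4) facing S
[1] after move(4): (1, 2) facing S
[2] after strafe(left, 1): (2, 2) facing S
shorter routes all fall short; 2 is best.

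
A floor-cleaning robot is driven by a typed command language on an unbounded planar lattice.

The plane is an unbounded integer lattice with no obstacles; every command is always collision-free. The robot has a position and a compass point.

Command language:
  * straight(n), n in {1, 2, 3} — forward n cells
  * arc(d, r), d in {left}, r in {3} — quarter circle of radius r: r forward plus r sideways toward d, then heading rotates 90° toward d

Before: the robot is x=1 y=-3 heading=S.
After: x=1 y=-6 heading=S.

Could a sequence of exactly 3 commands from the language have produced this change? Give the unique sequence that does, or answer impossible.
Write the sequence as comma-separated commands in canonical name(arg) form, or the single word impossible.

straight(1), straight(1), straight(1)

key: heading stays S — no command in the sequence turns
begin: x=1 y=-3 heading=S
1. straight(1) → x=1 y=-4 heading=S
2. straight(1) → x=1 y=-5 heading=S
3. straight(1) → x=1 y=-6 heading=S
all 64 alternatives checked — unique.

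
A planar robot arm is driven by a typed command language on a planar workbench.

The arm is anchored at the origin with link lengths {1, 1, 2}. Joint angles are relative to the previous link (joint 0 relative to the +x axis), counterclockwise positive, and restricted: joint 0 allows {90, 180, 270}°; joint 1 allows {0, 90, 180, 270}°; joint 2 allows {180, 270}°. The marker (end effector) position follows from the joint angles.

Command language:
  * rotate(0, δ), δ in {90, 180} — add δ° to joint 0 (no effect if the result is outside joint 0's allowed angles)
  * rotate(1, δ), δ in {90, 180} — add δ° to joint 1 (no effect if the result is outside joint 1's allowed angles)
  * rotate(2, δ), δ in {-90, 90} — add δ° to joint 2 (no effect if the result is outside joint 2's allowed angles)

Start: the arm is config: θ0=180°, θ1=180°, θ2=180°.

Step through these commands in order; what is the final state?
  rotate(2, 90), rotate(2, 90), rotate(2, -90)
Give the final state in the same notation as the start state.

config: θ0=180°, θ1=180°, θ2=180°

begin: config: θ0=180°, θ1=180°, θ2=180°
1. rotate(2, 90) → config: θ0=180°, θ1=180°, θ2=270°
2. rotate(2, 90) → config: θ0=180°, θ1=180°, θ2=270°
3. rotate(2, -90) → config: θ0=180°, θ1=180°, θ2=180°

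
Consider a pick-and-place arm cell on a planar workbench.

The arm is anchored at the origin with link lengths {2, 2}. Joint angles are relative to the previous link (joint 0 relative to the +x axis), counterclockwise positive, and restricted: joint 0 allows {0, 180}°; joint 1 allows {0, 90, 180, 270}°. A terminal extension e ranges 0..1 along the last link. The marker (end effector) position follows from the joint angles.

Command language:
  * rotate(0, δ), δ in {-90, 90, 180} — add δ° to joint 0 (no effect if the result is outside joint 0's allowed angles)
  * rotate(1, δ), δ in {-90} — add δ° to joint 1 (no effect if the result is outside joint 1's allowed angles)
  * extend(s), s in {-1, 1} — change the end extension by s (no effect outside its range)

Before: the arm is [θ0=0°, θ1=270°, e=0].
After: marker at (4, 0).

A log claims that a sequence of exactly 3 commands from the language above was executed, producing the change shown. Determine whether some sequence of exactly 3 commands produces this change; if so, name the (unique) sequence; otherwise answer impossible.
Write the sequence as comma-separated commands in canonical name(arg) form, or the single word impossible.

from: [θ0=0°, θ1=270°, e=0]
[1] after rotate(1, -90): [θ0=0°, θ1=180°, e=0]
[2] after rotate(1, -90): [θ0=0°, θ1=90°, e=0]
[3] after rotate(1, -90): [θ0=0°, θ1=0°, e=0]
no other 3-command option fits: unique.

rotate(1, -90), rotate(1, -90), rotate(1, -90)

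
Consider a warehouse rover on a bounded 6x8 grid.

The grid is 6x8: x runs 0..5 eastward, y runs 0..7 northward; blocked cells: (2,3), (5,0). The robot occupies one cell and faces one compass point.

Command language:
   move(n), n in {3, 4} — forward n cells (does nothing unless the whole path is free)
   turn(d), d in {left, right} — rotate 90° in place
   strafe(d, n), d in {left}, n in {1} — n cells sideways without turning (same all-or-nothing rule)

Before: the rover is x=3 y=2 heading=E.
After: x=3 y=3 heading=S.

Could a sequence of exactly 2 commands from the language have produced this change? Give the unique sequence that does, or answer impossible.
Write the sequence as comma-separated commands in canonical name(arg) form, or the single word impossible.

strafe(left, 1), turn(right)

key: position moved to (3,3) AND the heading swung to S — translation plus rotation needed
begin: x=3 y=2 heading=E
1. strafe(left, 1) → x=3 y=3 heading=E
2. turn(right) → x=3 y=3 heading=S
no other 2-command option fits: unique.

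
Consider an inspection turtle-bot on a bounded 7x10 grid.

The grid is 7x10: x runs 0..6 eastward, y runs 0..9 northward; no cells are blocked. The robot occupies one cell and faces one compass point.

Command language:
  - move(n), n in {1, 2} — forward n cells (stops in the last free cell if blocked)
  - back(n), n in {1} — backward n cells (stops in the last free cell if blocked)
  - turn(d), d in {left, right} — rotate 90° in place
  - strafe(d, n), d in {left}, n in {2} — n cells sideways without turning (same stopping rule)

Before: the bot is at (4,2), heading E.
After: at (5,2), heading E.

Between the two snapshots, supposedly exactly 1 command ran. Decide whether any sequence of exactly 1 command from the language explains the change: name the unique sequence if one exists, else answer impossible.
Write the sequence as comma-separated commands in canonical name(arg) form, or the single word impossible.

key: heading stays E — the single command does not turn
from: at (4,2), heading E
t=1 move(1) ⇒ at (5,2), heading E
all 6 alternatives checked — unique.

move(1)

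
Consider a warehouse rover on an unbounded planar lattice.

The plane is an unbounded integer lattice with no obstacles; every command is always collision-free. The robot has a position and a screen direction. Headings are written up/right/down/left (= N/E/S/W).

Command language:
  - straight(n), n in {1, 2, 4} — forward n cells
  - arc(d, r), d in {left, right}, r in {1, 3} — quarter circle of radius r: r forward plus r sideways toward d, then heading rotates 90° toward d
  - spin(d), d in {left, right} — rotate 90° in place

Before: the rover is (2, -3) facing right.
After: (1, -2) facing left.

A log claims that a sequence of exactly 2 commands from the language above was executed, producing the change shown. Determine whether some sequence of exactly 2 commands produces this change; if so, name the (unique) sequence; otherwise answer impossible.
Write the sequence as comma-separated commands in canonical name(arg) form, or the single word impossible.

key: order matters: swapping spin(left) and arc(left, 1) lands elsewhere
t0: (2, -3) facing right
step 1 (spin(left)): (2, -3) facing up
step 2 (arc(left, 1)): (1, -2) facing left
all 81 alternatives checked — unique.

spin(left), arc(left, 1)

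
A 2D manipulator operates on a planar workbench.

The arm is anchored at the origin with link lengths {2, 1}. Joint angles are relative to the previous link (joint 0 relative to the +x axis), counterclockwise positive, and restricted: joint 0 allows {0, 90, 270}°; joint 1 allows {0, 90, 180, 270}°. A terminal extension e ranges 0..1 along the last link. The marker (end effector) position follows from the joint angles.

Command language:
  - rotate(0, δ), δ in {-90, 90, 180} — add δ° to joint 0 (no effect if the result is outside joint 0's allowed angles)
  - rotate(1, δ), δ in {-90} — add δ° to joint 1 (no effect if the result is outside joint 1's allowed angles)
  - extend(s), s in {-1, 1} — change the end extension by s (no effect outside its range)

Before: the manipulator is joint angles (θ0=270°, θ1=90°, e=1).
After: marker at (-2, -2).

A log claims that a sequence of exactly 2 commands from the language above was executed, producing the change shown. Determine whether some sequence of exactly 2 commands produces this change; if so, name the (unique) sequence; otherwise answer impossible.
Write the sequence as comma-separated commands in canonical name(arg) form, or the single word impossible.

start: joint angles (θ0=270°, θ1=90°, e=1)
[1] after rotate(1, -90): joint angles (θ0=270°, θ1=0°, e=1)
[2] after rotate(1, -90): joint angles (θ0=270°, θ1=270°, e=1)
no other 2-command option fits: unique.

rotate(1, -90), rotate(1, -90)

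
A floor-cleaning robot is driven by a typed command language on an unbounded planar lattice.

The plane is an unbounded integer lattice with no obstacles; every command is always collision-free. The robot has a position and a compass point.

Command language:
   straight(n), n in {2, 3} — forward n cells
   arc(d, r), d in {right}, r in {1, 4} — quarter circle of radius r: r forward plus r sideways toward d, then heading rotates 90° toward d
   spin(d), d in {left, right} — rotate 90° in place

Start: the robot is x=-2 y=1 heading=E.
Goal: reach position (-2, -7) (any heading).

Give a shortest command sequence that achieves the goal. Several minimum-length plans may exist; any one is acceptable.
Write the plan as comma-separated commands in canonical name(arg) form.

from: x=-2 y=1 heading=E
step 1 (arc(right, 4)): x=2 y=-3 heading=S
step 2 (arc(right, 4)): x=-2 y=-7 heading=W
shorter routes all fall short; 2 is best.

arc(right, 4), arc(right, 4)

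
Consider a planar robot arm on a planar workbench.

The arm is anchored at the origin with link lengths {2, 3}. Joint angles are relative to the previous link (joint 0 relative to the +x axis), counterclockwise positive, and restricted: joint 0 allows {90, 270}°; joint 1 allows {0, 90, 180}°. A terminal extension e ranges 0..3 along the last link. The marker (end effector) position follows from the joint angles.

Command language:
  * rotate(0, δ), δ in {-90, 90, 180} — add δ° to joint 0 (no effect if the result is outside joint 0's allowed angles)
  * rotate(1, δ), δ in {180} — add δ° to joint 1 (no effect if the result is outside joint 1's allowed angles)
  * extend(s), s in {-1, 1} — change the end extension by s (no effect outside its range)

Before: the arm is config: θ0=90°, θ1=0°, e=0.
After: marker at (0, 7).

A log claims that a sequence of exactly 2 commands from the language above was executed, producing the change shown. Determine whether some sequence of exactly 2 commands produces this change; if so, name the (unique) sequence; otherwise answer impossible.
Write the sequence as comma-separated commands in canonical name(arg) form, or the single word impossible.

start: config: θ0=90°, θ1=0°, e=0
t=1 extend(1) ⇒ config: θ0=90°, θ1=0°, e=1
t=2 extend(1) ⇒ config: θ0=90°, θ1=0°, e=2
no rival 2-sequence matches.

extend(1), extend(1)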